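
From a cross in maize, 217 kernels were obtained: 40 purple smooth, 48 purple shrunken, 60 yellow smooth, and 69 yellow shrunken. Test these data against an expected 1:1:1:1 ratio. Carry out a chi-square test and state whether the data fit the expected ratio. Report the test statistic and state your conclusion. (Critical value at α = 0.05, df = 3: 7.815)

9.083; not consistent

Under the 1:1:1:1 hypothesis (Σ ratio = 4, N = 217):
  purple smooth: 217 × 1/4 = 54.25
  purple shrunken: 217 × 1/4 = 54.25
  yellow smooth: 217 × 1/4 = 54.25
  yellow shrunken: 217 × 1/4 = 54.25
χ² = Σ (O − E)² / E
  purple smooth: (40 − 54.25)² / 54.25 = 3.7431
  purple shrunken: (48 − 54.25)² / 54.25 = 0.7200
  yellow smooth: (60 − 54.25)² / 54.25 = 0.6094
  yellow shrunken: (69 − 54.25)² / 54.25 = 4.0104
χ² = 3.7431 + 0.7200 + 0.6094 + 4.0104 = 9.0829 ≈ 9.083
Degrees of freedom = 4 − 1 = 3; critical value at α = 0.05 is 7.815.
Since 9.083 > 7.815, we reject the null hypothesis — the data do not fit the 1:1:1:1 ratio.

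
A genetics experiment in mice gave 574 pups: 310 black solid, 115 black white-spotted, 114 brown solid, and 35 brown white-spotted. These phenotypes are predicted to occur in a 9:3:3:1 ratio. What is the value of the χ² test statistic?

1.418

Under the 9:3:3:1 hypothesis (Σ ratio = 16, N = 574):
  black solid: 574 × 9/16 = 322.875
  black white-spotted: 574 × 3/16 = 107.625
  brown solid: 574 × 3/16 = 107.625
  brown white-spotted: 574 × 1/16 = 35.875
χ² = Σ (O − E)² / E
  black solid: (310 − 322.875)² / 322.875 = 0.5134
  black white-spotted: (115 − 107.625)² / 107.625 = 0.5054
  brown solid: (114 − 107.625)² / 107.625 = 0.3776
  brown white-spotted: (35 − 35.875)² / 35.875 = 0.0213
χ² = 0.5134 + 0.5054 + 0.3776 + 0.0213 = 1.4177 ≈ 1.418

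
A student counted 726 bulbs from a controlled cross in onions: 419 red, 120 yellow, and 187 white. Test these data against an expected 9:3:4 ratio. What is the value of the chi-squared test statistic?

The 9:3:4 ratio has 16 parts, so with N = 726 the expected counts are:
  red: 726 × 9/16 = 408.375
  yellow: 726 × 3/16 = 136.125
  white: 726 × 4/16 = 181.5
χ² = Σ (O − E)² / E
  red: (419 − 408.375)² / 408.375 = 0.2764
  yellow: (120 − 136.125)² / 136.125 = 1.9101
  white: (187 − 181.5)² / 181.5 = 0.1667
χ² = 0.2764 + 1.9101 + 0.1667 = 2.3532 ≈ 2.353

2.353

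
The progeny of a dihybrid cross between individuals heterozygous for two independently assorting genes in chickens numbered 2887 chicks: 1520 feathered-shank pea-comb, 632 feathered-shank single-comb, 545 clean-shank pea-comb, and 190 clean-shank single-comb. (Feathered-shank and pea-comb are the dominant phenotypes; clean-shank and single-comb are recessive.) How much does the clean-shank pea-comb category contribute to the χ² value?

0.025

A dihybrid F₂ with independent assortment and complete dominance at both loci gives a 9:3:3:1 phenotypic ratio.
Expected counts for N = 2887 under a 9:3:3:1 ratio (total parts = 16):
  feathered-shank pea-comb: 2887 × 9/16 = 1623.9375
  feathered-shank single-comb: 2887 × 3/16 = 541.3125
  clean-shank pea-comb: 2887 × 3/16 = 541.3125
  clean-shank single-comb: 2887 × 1/16 = 180.4375
Contribution of clean-shank pea-comb: (545 − 541.3125)² / 541.3125 = 0.0251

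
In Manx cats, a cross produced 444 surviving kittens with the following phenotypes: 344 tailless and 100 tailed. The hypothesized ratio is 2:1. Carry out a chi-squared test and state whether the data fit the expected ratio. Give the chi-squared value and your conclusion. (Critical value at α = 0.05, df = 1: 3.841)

Expected counts for N = 444 under a 2:1 ratio (total parts = 3):
  tailless: 444 × 2/3 = 296
  tailed: 444 × 1/3 = 148
χ² = Σ (O − E)² / E
  tailless: (344 − 296)² / 296 = 7.7838
  tailed: (100 − 148)² / 148 = 15.5676
χ² = 7.7838 + 15.5676 = 23.3514 ≈ 23.351
Degrees of freedom = 2 − 1 = 1; critical value at α = 0.05 is 3.841.
Since 23.351 > 3.841, we reject the null hypothesis — the data do not fit the 2:1 ratio.

23.351; not consistent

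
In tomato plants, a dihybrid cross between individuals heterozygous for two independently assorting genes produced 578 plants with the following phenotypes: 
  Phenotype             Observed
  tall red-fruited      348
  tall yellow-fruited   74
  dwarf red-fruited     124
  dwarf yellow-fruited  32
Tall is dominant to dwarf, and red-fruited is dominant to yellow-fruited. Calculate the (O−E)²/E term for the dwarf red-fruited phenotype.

2.253

A dihybrid F₂ with independent assortment and complete dominance at both loci gives a 9:3:3:1 phenotypic ratio.
Under the 9:3:3:1 hypothesis (Σ ratio = 16, N = 578):
  tall red-fruited: 578 × 9/16 = 325.125
  tall yellow-fruited: 578 × 3/16 = 108.375
  dwarf red-fruited: 578 × 3/16 = 108.375
  dwarf yellow-fruited: 578 × 1/16 = 36.125
Contribution of dwarf red-fruited: (124 − 108.375)² / 108.375 = 2.2527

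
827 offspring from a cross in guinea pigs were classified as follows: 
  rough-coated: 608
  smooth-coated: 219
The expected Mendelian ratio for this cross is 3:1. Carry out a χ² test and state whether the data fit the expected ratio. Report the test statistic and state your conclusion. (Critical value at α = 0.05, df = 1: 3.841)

Total ratio parts = 4. Expected numbers out of 827:
  rough-coated: 827 × 3/4 = 620.25
  smooth-coated: 827 × 1/4 = 206.75
χ² = Σ (O − E)² / E
  rough-coated: (608 − 620.25)² / 620.25 = 0.2419
  smooth-coated: (219 − 206.75)² / 206.75 = 0.7258
χ² = 0.2419 + 0.7258 = 0.9677 ≈ 0.968
Degrees of freedom = 2 − 1 = 1; critical value at α = 0.05 is 3.841.
Since 0.968 < 3.841, we fail to reject the null hypothesis — the data are consistent with the 3:1 ratio.

0.968; consistent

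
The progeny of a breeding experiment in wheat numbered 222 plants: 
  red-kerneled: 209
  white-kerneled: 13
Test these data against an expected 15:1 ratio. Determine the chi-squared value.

0.059

Under the 15:1 hypothesis (Σ ratio = 16, N = 222):
  red-kerneled: 222 × 15/16 = 208.125
  white-kerneled: 222 × 1/16 = 13.875
χ² = Σ (O − E)² / E
  red-kerneled: (209 − 208.125)² / 208.125 = 0.0037
  white-kerneled: (13 − 13.875)² / 13.875 = 0.0552
χ² = 0.0037 + 0.0552 = 0.0589 ≈ 0.059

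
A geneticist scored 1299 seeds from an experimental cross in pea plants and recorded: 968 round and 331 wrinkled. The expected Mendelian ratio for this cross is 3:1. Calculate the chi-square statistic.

Under the 3:1 hypothesis (Σ ratio = 4, N = 1299):
  round: 1299 × 3/4 = 974.25
  wrinkled: 1299 × 1/4 = 324.75
χ² = Σ (O − E)² / E
  round: (968 − 974.25)² / 974.25 = 0.0401
  wrinkled: (331 − 324.75)² / 324.75 = 0.1203
χ² = 0.0401 + 0.1203 = 0.1604 ≈ 0.160

0.160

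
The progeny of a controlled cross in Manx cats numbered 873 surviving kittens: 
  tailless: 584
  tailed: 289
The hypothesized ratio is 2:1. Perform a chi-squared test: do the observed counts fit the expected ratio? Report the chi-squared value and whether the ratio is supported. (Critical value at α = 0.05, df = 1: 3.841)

0.021; consistent

Under the 2:1 hypothesis (Σ ratio = 3, N = 873):
  tailless: 873 × 2/3 = 582
  tailed: 873 × 1/3 = 291
χ² = Σ (O − E)² / E
  tailless: (584 − 582)² / 582 = 0.0069
  tailed: (289 − 291)² / 291 = 0.0137
χ² = 0.0069 + 0.0137 = 0.0206 ≈ 0.021
Degrees of freedom = 2 − 1 = 1; critical value at α = 0.05 is 3.841.
Since 0.021 < 3.841, we fail to reject the null hypothesis — the data are consistent with the 2:1 ratio.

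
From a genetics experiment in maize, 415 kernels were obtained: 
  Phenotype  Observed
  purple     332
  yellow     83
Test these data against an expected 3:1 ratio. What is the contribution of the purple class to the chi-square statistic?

1.383

The 3:1 ratio has 4 parts, so with N = 415 the expected counts are:
  purple: 415 × 3/4 = 311.25
  yellow: 415 × 1/4 = 103.75
Contribution of purple: (332 − 311.25)² / 311.25 = 1.3833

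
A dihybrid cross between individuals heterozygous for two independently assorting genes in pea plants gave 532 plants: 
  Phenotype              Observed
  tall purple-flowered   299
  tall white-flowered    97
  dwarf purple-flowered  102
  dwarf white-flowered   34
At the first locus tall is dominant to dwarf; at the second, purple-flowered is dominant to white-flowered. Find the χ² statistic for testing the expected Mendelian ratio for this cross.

0.144

A dihybrid F₂ with independent assortment and complete dominance at both loci gives a 9:3:3:1 phenotypic ratio.
Expected counts for N = 532 under a 9:3:3:1 ratio (total parts = 16):
  tall purple-flowered: 532 × 9/16 = 299.25
  tall white-flowered: 532 × 3/16 = 99.75
  dwarf purple-flowered: 532 × 3/16 = 99.75
  dwarf white-flowered: 532 × 1/16 = 33.25
χ² = Σ (O − E)² / E
  tall purple-flowered: (299 − 299.25)² / 299.25 = 0.0002
  tall white-flowered: (97 − 99.75)² / 99.75 = 0.0758
  dwarf purple-flowered: (102 − 99.75)² / 99.75 = 0.0508
  dwarf white-flowered: (34 − 33.25)² / 33.25 = 0.0169
χ² = 0.0002 + 0.0758 + 0.0508 + 0.0169 = 0.1437 ≈ 0.144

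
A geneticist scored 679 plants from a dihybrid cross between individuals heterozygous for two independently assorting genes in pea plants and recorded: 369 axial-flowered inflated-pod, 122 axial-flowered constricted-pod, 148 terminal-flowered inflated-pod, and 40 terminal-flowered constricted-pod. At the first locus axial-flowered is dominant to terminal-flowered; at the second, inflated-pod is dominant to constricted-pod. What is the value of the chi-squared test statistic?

A dihybrid F₂ with independent assortment and complete dominance at both loci gives a 9:3:3:1 phenotypic ratio.
Under the 9:3:3:1 hypothesis (Σ ratio = 16, N = 679):
  axial-flowered inflated-pod: 679 × 9/16 = 381.9375
  axial-flowered constricted-pod: 679 × 3/16 = 127.3125
  terminal-flowered inflated-pod: 679 × 3/16 = 127.3125
  terminal-flowered constricted-pod: 679 × 1/16 = 42.4375
χ² = Σ (O − E)² / E
  axial-flowered inflated-pod: (369 − 381.9375)² / 381.9375 = 0.4382
  axial-flowered constricted-pod: (122 − 127.3125)² / 127.3125 = 0.2217
  terminal-flowered inflated-pod: (148 − 127.3125)² / 127.3125 = 3.3616
  terminal-flowered constricted-pod: (40 − 42.4375)² / 42.4375 = 0.1400
χ² = 0.4382 + 0.2217 + 3.3616 + 0.1400 = 4.1615 ≈ 4.162

4.162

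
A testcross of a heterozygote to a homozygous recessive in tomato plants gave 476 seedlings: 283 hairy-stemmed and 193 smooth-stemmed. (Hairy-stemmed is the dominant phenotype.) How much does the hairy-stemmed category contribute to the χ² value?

A testcross of a heterozygote (Aa × aa) gives a 1:1 phenotypic ratio.
The 1:1 ratio has 2 parts, so with N = 476 the expected counts are:
  hairy-stemmed: 476 × 1/2 = 238
  smooth-stemmed: 476 × 1/2 = 238
Contribution of hairy-stemmed: (283 − 238)² / 238 = 8.5084

8.508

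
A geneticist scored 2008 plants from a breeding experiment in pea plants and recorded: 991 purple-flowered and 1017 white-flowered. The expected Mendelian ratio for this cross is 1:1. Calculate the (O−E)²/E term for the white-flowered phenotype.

0.168

The 1:1 ratio has 2 parts, so with N = 2008 the expected counts are:
  purple-flowered: 2008 × 1/2 = 1004
  white-flowered: 2008 × 1/2 = 1004
Contribution of white-flowered: (1017 − 1004)² / 1004 = 0.1683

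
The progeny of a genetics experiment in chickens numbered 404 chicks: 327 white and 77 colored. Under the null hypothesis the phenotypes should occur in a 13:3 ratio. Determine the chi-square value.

The 13:3 ratio has 16 parts, so with N = 404 the expected counts are:
  white: 404 × 13/16 = 328.25
  colored: 404 × 3/16 = 75.75
χ² = Σ (O − E)² / E
  white: (327 − 328.25)² / 328.25 = 0.0048
  colored: (77 − 75.75)² / 75.75 = 0.0206
χ² = 0.0048 + 0.0206 = 0.0254 ≈ 0.025

0.025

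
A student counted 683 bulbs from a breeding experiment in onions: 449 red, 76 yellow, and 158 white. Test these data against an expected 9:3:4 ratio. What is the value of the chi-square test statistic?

33.051

The 9:3:4 ratio has 16 parts, so with N = 683 the expected counts are:
  red: 683 × 9/16 = 384.1875
  yellow: 683 × 3/16 = 128.0625
  white: 683 × 4/16 = 170.75
χ² = Σ (O − E)² / E
  red: (449 − 384.1875)² / 384.1875 = 10.9339
  yellow: (76 − 128.0625)² / 128.0625 = 21.1655
  white: (158 − 170.75)² / 170.75 = 0.9520
χ² = 10.9339 + 21.1655 + 0.9520 = 33.0514 ≈ 33.051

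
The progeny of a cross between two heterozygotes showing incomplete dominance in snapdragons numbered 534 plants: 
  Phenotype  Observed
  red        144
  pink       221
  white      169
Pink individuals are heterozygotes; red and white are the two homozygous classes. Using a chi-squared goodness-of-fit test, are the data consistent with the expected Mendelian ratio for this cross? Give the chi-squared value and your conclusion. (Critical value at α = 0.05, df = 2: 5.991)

18.191; not consistent

With incomplete dominance, a heterozygote × heterozygote cross gives a 1:2:1 phenotypic ratio.
Total ratio parts = 4. Expected numbers out of 534:
  red: 534 × 1/4 = 133.5
  pink: 534 × 2/4 = 267
  white: 534 × 1/4 = 133.5
χ² = Σ (O − E)² / E
  red: (144 − 133.5)² / 133.5 = 0.8258
  pink: (221 − 267)² / 267 = 7.9251
  white: (169 − 133.5)² / 133.5 = 9.4401
χ² = 0.8258 + 7.9251 + 9.4401 = 18.191
Degrees of freedom = 3 − 1 = 2; critical value at α = 0.05 is 5.991.
Since 18.191 > 5.991, we reject the null hypothesis — the data do not fit the 1:2:1 ratio.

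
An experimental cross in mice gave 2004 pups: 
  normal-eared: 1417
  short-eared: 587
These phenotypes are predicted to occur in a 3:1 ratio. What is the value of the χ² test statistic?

The 3:1 ratio has 4 parts, so with N = 2004 the expected counts are:
  normal-eared: 2004 × 3/4 = 1503
  short-eared: 2004 × 1/4 = 501
χ² = Σ (O − E)² / E
  normal-eared: (1417 − 1503)² / 1503 = 4.9208
  short-eared: (587 − 501)² / 501 = 14.7625
χ² = 4.9208 + 14.7625 = 19.6833 ≈ 19.683

19.683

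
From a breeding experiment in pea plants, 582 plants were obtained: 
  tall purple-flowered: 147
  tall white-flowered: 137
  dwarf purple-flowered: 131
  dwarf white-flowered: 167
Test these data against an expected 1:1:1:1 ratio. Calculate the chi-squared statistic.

The 1:1:1:1 ratio has 4 parts, so with N = 582 the expected counts are:
  tall purple-flowered: 582 × 1/4 = 145.5
  tall white-flowered: 582 × 1/4 = 145.5
  dwarf purple-flowered: 582 × 1/4 = 145.5
  dwarf white-flowered: 582 × 1/4 = 145.5
χ² = Σ (O − E)² / E
  tall purple-flowered: (147 − 145.5)² / 145.5 = 0.0155
  tall white-flowered: (137 − 145.5)² / 145.5 = 0.4966
  dwarf purple-flowered: (131 − 145.5)² / 145.5 = 1.4450
  dwarf white-flowered: (167 − 145.5)² / 145.5 = 3.1770
χ² = 0.0155 + 0.4966 + 1.4450 + 3.1770 = 5.1341 ≈ 5.134

5.134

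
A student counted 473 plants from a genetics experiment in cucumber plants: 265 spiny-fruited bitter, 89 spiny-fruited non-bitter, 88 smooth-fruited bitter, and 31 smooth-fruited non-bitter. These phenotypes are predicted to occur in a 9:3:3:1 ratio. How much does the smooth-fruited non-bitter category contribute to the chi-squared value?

0.070

Total ratio parts = 16. Expected numbers out of 473:
  spiny-fruited bitter: 473 × 9/16 = 266.0625
  spiny-fruited non-bitter: 473 × 3/16 = 88.6875
  smooth-fruited bitter: 473 × 3/16 = 88.6875
  smooth-fruited non-bitter: 473 × 1/16 = 29.5625
Contribution of smooth-fruited non-bitter: (31 − 29.5625)² / 29.5625 = 0.0699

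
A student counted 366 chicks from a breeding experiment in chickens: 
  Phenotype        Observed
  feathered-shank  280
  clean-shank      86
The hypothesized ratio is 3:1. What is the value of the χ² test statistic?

Expected counts for N = 366 under a 3:1 ratio (total parts = 4):
  feathered-shank: 366 × 3/4 = 274.5
  clean-shank: 366 × 1/4 = 91.5
χ² = Σ (O − E)² / E
  feathered-shank: (280 − 274.5)² / 274.5 = 0.1102
  clean-shank: (86 − 91.5)² / 91.5 = 0.3306
χ² = 0.1102 + 0.3306 = 0.4408 ≈ 0.441

0.441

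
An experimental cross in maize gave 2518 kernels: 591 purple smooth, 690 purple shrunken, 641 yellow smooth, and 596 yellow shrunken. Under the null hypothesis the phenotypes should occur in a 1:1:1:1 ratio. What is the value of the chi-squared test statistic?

The 1:1:1:1 ratio has 4 parts, so with N = 2518 the expected counts are:
  purple smooth: 2518 × 1/4 = 629.5
  purple shrunken: 2518 × 1/4 = 629.5
  yellow smooth: 2518 × 1/4 = 629.5
  yellow shrunken: 2518 × 1/4 = 629.5
χ² = Σ (O − E)² / E
  purple smooth: (591 − 629.5)² / 629.5 = 2.3546
  purple shrunken: (690 − 629.5)² / 629.5 = 5.8145
  yellow smooth: (641 − 629.5)² / 629.5 = 0.2101
  yellow shrunken: (596 − 629.5)² / 629.5 = 1.7828
χ² = 2.3546 + 5.8145 + 0.2101 + 1.7828 = 10.162

10.162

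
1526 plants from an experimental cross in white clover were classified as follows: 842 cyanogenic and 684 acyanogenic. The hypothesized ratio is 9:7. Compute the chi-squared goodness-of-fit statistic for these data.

0.714

Total ratio parts = 16. Expected numbers out of 1526:
  cyanogenic: 1526 × 9/16 = 858.375
  acyanogenic: 1526 × 7/16 = 667.625
χ² = Σ (O − E)² / E
  cyanogenic: (842 − 858.375)² / 858.375 = 0.3124
  acyanogenic: (684 − 667.625)² / 667.625 = 0.4016
χ² = 0.3124 + 0.4016 = 0.714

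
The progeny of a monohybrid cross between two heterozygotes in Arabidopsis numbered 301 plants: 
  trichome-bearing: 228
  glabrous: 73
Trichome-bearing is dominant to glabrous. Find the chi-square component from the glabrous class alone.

0.067

For a monohybrid cross between heterozygotes with complete dominance, the expected phenotypic ratio is 3:1.
Total ratio parts = 4. Expected numbers out of 301:
  trichome-bearing: 301 × 3/4 = 225.75
  glabrous: 301 × 1/4 = 75.25
Contribution of glabrous: (73 − 75.25)² / 75.25 = 0.0673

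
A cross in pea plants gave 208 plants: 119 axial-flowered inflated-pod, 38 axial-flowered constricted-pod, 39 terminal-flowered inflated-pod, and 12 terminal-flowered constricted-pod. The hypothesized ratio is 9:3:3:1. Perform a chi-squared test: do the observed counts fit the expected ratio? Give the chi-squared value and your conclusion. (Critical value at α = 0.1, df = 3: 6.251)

0.137; consistent

Expected counts for N = 208 under a 9:3:3:1 ratio (total parts = 16):
  axial-flowered inflated-pod: 208 × 9/16 = 117
  axial-flowered constricted-pod: 208 × 3/16 = 39
  terminal-flowered inflated-pod: 208 × 3/16 = 39
  terminal-flowered constricted-pod: 208 × 1/16 = 13
χ² = Σ (O − E)² / E
  axial-flowered inflated-pod: (119 − 117)² / 117 = 0.0342
  axial-flowered constricted-pod: (38 − 39)² / 39 = 0.0256
  terminal-flowered inflated-pod: (39 − 39)² / 39 = 0.0000
  terminal-flowered constricted-pod: (12 − 13)² / 13 = 0.0769
χ² = 0.0342 + 0.0256 + 0.0000 + 0.0769 = 0.1367 ≈ 0.137
Degrees of freedom = 4 − 1 = 3; critical value at α = 0.1 is 6.251.
Since 0.137 < 6.251, we fail to reject the null hypothesis — the data are consistent with the 9:3:3:1 ratio.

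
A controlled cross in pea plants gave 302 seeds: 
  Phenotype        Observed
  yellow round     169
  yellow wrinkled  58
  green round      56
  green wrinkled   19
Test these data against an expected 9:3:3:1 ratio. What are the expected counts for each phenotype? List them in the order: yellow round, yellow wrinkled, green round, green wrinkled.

Total ratio parts = 16. Expected numbers out of 302:
  yellow round: 302 × 9/16 = 169.875
  yellow wrinkled: 302 × 3/16 = 56.625
  green round: 302 × 3/16 = 56.625
  green wrinkled: 302 × 1/16 = 18.875

169.875, 56.625, 56.625, 18.875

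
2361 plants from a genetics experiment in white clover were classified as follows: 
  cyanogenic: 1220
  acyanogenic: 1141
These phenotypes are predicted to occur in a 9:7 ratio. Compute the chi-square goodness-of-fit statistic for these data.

Under the 9:7 hypothesis (Σ ratio = 16, N = 2361):
  cyanogenic: 2361 × 9/16 = 1328.0625
  acyanogenic: 2361 × 7/16 = 1032.9375
χ² = Σ (O − E)² / E
  cyanogenic: (1220 − 1328.0625)² / 1328.0625 = 8.7929
  acyanogenic: (1141 − 1032.9375)² / 1032.9375 = 11.3051
χ² = 8.7929 + 11.3051 = 20.098

20.098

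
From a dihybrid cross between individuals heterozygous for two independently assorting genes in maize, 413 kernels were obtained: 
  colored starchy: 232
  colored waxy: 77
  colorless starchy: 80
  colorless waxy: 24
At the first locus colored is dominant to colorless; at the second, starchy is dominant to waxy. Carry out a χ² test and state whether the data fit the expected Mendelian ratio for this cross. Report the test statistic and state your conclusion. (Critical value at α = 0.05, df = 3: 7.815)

0.215; consistent

A dihybrid F₂ with independent assortment and complete dominance at both loci gives a 9:3:3:1 phenotypic ratio.
Total ratio parts = 16. Expected numbers out of 413:
  colored starchy: 413 × 9/16 = 232.3125
  colored waxy: 413 × 3/16 = 77.4375
  colorless starchy: 413 × 3/16 = 77.4375
  colorless waxy: 413 × 1/16 = 25.8125
χ² = Σ (O − E)² / E
  colored starchy: (232 − 232.3125)² / 232.3125 = 0.0004
  colored waxy: (77 − 77.4375)² / 77.4375 = 0.0025
  colorless starchy: (80 − 77.4375)² / 77.4375 = 0.0848
  colorless waxy: (24 − 25.8125)² / 25.8125 = 0.1273
χ² = 0.0004 + 0.0025 + 0.0848 + 0.1273 = 0.215
Degrees of freedom = 4 − 1 = 3; critical value at α = 0.05 is 7.815.
Since 0.215 < 7.815, we fail to reject the null hypothesis — the data are consistent with the 9:3:3:1 ratio.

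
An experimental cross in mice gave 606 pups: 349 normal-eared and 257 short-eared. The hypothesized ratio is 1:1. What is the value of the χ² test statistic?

Total ratio parts = 2. Expected numbers out of 606:
  normal-eared: 606 × 1/2 = 303
  short-eared: 606 × 1/2 = 303
χ² = Σ (O − E)² / E
  normal-eared: (349 − 303)² / 303 = 6.9835
  short-eared: (257 − 303)² / 303 = 6.9835
χ² = 6.9835 + 6.9835 = 13.967

13.967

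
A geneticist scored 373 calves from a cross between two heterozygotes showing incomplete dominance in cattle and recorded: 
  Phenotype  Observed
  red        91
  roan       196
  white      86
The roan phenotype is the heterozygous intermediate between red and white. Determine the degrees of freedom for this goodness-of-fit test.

With incomplete dominance, a heterozygote × heterozygote cross gives a 1:2:1 phenotypic ratio.
A goodness-of-fit test with 3 phenotype classes has df = 3 − 1 = 2.

2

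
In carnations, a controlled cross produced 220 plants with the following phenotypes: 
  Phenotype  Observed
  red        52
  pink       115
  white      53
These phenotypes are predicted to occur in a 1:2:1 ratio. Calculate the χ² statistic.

Under the 1:2:1 hypothesis (Σ ratio = 4, N = 220):
  red: 220 × 1/4 = 55
  pink: 220 × 2/4 = 110
  white: 220 × 1/4 = 55
χ² = Σ (O − E)² / E
  red: (52 − 55)² / 55 = 0.1636
  pink: (115 − 110)² / 110 = 0.2273
  white: (53 − 55)² / 55 = 0.0727
χ² = 0.1636 + 0.2273 + 0.0727 = 0.4636 ≈ 0.464

0.464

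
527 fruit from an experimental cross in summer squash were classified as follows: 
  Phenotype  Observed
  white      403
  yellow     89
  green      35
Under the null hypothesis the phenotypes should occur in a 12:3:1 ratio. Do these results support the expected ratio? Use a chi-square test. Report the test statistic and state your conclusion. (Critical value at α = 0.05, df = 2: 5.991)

Under the 12:3:1 hypothesis (Σ ratio = 16, N = 527):
  white: 527 × 12/16 = 395.25
  yellow: 527 × 3/16 = 98.8125
  green: 527 × 1/16 = 32.9375
χ² = Σ (O − E)² / E
  white: (403 − 395.25)² / 395.25 = 0.1520
  yellow: (89 − 98.8125)² / 98.8125 = 0.9744
  green: (35 − 32.9375)² / 32.9375 = 0.1292
χ² = 0.1520 + 0.9744 + 0.1292 = 1.2556 ≈ 1.256
Degrees of freedom = 3 − 1 = 2; critical value at α = 0.05 is 5.991.
Since 1.256 < 5.991, we fail to reject the null hypothesis — the data are consistent with the 12:3:1 ratio.

1.256; consistent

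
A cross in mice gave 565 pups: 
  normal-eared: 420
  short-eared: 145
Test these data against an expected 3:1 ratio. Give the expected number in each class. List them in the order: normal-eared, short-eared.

Under the 3:1 hypothesis (Σ ratio = 4, N = 565):
  normal-eared: 565 × 3/4 = 423.75
  short-eared: 565 × 1/4 = 141.25

423.75, 141.25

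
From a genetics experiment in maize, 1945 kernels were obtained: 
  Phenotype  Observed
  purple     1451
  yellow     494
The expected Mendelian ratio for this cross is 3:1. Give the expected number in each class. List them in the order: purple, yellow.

Total ratio parts = 4. Expected numbers out of 1945:
  purple: 1945 × 3/4 = 1458.75
  yellow: 1945 × 1/4 = 486.25

1458.75, 486.25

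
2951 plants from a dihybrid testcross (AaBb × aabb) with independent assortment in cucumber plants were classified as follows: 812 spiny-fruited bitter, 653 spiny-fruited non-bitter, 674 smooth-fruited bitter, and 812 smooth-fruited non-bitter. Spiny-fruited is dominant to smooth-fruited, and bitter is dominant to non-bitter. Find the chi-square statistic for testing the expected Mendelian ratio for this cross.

A dihybrid testcross with independent assortment gives a 1:1:1:1 ratio.
Expected counts for N = 2951 under a 1:1:1:1 ratio (total parts = 4):
  spiny-fruited bitter: 2951 × 1/4 = 737.75
  spiny-fruited non-bitter: 2951 × 1/4 = 737.75
  smooth-fruited bitter: 2951 × 1/4 = 737.75
  smooth-fruited non-bitter: 2951 × 1/4 = 737.75
χ² = Σ (O − E)² / E
  spiny-fruited bitter: (812 − 737.75)² / 737.75 = 7.4728
  spiny-fruited non-bitter: (653 − 737.75)² / 737.75 = 9.7358
  smooth-fruited bitter: (674 − 737.75)² / 737.75 = 5.5087
  smooth-fruited non-bitter: (812 − 737.75)² / 737.75 = 7.4728
χ² = 7.4728 + 9.7358 + 5.5087 + 7.4728 = 30.1901 ≈ 30.190

30.190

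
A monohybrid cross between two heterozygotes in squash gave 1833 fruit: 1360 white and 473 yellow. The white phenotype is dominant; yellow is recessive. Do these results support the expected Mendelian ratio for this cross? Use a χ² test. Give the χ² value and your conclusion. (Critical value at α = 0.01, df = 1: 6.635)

0.633; consistent

For a monohybrid cross between heterozygotes with complete dominance, the expected phenotypic ratio is 3:1.
Under the 3:1 hypothesis (Σ ratio = 4, N = 1833):
  white: 1833 × 3/4 = 1374.75
  yellow: 1833 × 1/4 = 458.25
χ² = Σ (O − E)² / E
  white: (1360 − 1374.75)² / 1374.75 = 0.1583
  yellow: (473 − 458.25)² / 458.25 = 0.4748
χ² = 0.1583 + 0.4748 = 0.6331 ≈ 0.633
Degrees of freedom = 2 − 1 = 1; critical value at α = 0.01 is 6.635.
Since 0.633 < 6.635, we fail to reject the null hypothesis — the data are consistent with the 3:1 ratio.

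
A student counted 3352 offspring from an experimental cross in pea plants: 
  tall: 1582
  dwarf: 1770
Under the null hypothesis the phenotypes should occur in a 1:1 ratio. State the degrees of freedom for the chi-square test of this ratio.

A goodness-of-fit test with 2 phenotype classes has df = 2 − 1 = 1.

1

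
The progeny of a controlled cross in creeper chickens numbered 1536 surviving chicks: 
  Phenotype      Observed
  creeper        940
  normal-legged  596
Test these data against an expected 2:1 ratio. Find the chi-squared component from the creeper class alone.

6.891

Total ratio parts = 3. Expected numbers out of 1536:
  creeper: 1536 × 2/3 = 1024
  normal-legged: 1536 × 1/3 = 512
Contribution of creeper: (940 − 1024)² / 1024 = 6.8906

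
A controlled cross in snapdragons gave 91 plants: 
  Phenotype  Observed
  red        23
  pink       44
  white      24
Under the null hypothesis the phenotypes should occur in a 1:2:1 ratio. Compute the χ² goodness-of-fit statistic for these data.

0.121

The 1:2:1 ratio has 4 parts, so with N = 91 the expected counts are:
  red: 91 × 1/4 = 22.75
  pink: 91 × 2/4 = 45.5
  white: 91 × 1/4 = 22.75
χ² = Σ (O − E)² / E
  red: (23 − 22.75)² / 22.75 = 0.0027
  pink: (44 − 45.5)² / 45.5 = 0.0495
  white: (24 − 22.75)² / 22.75 = 0.0687
χ² = 0.0027 + 0.0495 + 0.0687 = 0.1209 ≈ 0.121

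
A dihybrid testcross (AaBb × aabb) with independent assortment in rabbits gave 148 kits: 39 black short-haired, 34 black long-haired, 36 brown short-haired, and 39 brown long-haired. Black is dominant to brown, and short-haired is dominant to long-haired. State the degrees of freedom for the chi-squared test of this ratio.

3

A dihybrid testcross with independent assortment gives a 1:1:1:1 ratio.
A goodness-of-fit test with 4 phenotype classes has df = 4 − 1 = 3.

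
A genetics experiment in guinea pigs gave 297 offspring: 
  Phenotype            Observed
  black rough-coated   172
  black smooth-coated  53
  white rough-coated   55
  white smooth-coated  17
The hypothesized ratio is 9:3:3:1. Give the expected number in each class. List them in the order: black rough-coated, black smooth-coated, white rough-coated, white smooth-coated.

167.0625, 55.6875, 55.6875, 18.5625

Under the 9:3:3:1 hypothesis (Σ ratio = 16, N = 297):
  black rough-coated: 297 × 9/16 = 167.0625
  black smooth-coated: 297 × 3/16 = 55.6875
  white rough-coated: 297 × 3/16 = 55.6875
  white smooth-coated: 297 × 1/16 = 18.5625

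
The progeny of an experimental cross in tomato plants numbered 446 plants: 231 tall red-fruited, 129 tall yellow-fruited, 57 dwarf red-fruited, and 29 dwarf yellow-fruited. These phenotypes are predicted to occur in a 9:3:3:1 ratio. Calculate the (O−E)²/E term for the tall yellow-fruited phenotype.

Under the 9:3:3:1 hypothesis (Σ ratio = 16, N = 446):
  tall red-fruited: 446 × 9/16 = 250.875
  tall yellow-fruited: 446 × 3/16 = 83.625
  dwarf red-fruited: 446 × 3/16 = 83.625
  dwarf yellow-fruited: 446 × 1/16 = 27.875
Contribution of tall yellow-fruited: (129 − 83.625)² / 83.625 = 24.6205

24.621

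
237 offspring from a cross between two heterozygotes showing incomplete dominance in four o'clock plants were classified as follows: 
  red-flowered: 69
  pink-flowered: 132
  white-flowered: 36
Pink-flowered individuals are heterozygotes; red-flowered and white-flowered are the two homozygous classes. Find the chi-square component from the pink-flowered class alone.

With incomplete dominance, a heterozygote × heterozygote cross gives a 1:2:1 phenotypic ratio.
Total ratio parts = 4. Expected numbers out of 237:
  red-flowered: 237 × 1/4 = 59.25
  pink-flowered: 237 × 2/4 = 118.5
  white-flowered: 237 × 1/4 = 59.25
Contribution of pink-flowered: (132 − 118.5)² / 118.5 = 1.5380

1.538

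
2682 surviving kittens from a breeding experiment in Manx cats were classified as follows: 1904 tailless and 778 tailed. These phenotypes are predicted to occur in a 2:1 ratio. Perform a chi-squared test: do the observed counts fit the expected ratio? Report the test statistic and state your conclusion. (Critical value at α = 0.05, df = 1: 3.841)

22.577; not consistent

Expected counts for N = 2682 under a 2:1 ratio (total parts = 3):
  tailless: 2682 × 2/3 = 1788
  tailed: 2682 × 1/3 = 894
χ² = Σ (O − E)² / E
  tailless: (1904 − 1788)² / 1788 = 7.5257
  tailed: (778 − 894)² / 894 = 15.0515
χ² = 7.5257 + 15.0515 = 22.5772 ≈ 22.577
Degrees of freedom = 2 − 1 = 1; critical value at α = 0.05 is 3.841.
Since 22.577 > 3.841, we reject the null hypothesis — the data do not fit the 2:1 ratio.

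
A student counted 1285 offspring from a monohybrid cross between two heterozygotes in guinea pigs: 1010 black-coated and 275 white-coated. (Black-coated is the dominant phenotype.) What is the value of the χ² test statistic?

For a monohybrid cross between heterozygotes with complete dominance, the expected phenotypic ratio is 3:1.
Expected counts for N = 1285 under a 3:1 ratio (total parts = 4):
  black-coated: 1285 × 3/4 = 963.75
  white-coated: 1285 × 1/4 = 321.25
χ² = Σ (O − E)² / E
  black-coated: (1010 − 963.75)² / 963.75 = 2.2195
  white-coated: (275 − 321.25)² / 321.25 = 6.6586
χ² = 2.2195 + 6.6586 = 8.8781 ≈ 8.878

8.878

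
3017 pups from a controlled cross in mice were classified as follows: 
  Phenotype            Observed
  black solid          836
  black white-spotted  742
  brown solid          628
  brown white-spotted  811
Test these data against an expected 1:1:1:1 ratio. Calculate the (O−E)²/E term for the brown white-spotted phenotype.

Expected counts for N = 3017 under a 1:1:1:1 ratio (total parts = 4):
  black solid: 3017 × 1/4 = 754.25
  black white-spotted: 3017 × 1/4 = 754.25
  brown solid: 3017 × 1/4 = 754.25
  brown white-spotted: 3017 × 1/4 = 754.25
Contribution of brown white-spotted: (811 − 754.25)² / 754.25 = 4.2699

4.270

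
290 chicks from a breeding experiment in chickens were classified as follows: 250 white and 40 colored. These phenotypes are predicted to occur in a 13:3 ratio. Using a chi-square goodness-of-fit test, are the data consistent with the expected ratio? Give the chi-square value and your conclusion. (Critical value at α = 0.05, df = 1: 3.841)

Under the 13:3 hypothesis (Σ ratio = 16, N = 290):
  white: 290 × 13/16 = 235.625
  colored: 290 × 3/16 = 54.375
χ² = Σ (O − E)² / E
  white: (250 − 235.625)² / 235.625 = 0.8770
  colored: (40 − 54.375)² / 54.375 = 3.8003
χ² = 0.8770 + 3.8003 = 4.6773 ≈ 4.677
Degrees of freedom = 2 − 1 = 1; critical value at α = 0.05 is 3.841.
Since 4.677 > 3.841, we reject the null hypothesis — the data do not fit the 13:3 ratio.

4.677; not consistent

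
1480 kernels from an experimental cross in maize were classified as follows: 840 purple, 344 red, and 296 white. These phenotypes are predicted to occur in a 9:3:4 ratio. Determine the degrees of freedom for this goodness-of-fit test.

2

A goodness-of-fit test with 3 phenotype classes has df = 3 − 1 = 2.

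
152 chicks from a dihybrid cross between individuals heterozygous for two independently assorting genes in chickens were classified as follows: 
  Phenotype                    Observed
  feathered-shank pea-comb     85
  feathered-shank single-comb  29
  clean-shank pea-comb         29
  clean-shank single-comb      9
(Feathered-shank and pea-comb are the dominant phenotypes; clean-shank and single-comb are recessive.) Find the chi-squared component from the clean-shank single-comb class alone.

0.026

A dihybrid F₂ with independent assortment and complete dominance at both loci gives a 9:3:3:1 phenotypic ratio.
The 9:3:3:1 ratio has 16 parts, so with N = 152 the expected counts are:
  feathered-shank pea-comb: 152 × 9/16 = 85.5
  feathered-shank single-comb: 152 × 3/16 = 28.5
  clean-shank pea-comb: 152 × 3/16 = 28.5
  clean-shank single-comb: 152 × 1/16 = 9.5
Contribution of clean-shank single-comb: (9 − 9.5)² / 9.5 = 0.0263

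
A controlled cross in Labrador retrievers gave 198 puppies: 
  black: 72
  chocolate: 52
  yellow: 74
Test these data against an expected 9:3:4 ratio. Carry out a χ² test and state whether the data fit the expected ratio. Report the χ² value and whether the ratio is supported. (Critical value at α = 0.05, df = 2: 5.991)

Total ratio parts = 16. Expected numbers out of 198:
  black: 198 × 9/16 = 111.375
  chocolate: 198 × 3/16 = 37.125
  yellow: 198 × 4/16 = 49.5
χ² = Σ (O − E)² / E
  black: (72 − 111.375)² / 111.375 = 13.9205
  chocolate: (52 − 37.125)² / 37.125 = 5.9600
  yellow: (74 − 49.5)² / 49.5 = 12.1263
χ² = 13.9205 + 5.9600 + 12.1263 = 32.0068 ≈ 32.007
Degrees of freedom = 3 − 1 = 2; critical value at α = 0.05 is 5.991.
Since 32.007 > 5.991, we reject the null hypothesis — the data do not fit the 9:3:4 ratio.

32.007; not consistent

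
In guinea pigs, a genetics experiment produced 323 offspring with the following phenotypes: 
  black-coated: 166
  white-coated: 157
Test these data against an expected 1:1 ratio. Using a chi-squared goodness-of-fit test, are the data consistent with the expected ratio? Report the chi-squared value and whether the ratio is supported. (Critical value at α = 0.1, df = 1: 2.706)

0.251; consistent

Expected counts for N = 323 under a 1:1 ratio (total parts = 2):
  black-coated: 323 × 1/2 = 161.5
  white-coated: 323 × 1/2 = 161.5
χ² = Σ (O − E)² / E
  black-coated: (166 − 161.5)² / 161.5 = 0.1254
  white-coated: (157 − 161.5)² / 161.5 = 0.1254
χ² = 0.1254 + 0.1254 = 0.2508 ≈ 0.251
Degrees of freedom = 2 − 1 = 1; critical value at α = 0.1 is 2.706.
Since 0.251 < 2.706, we fail to reject the null hypothesis — the data are consistent with the 1:1 ratio.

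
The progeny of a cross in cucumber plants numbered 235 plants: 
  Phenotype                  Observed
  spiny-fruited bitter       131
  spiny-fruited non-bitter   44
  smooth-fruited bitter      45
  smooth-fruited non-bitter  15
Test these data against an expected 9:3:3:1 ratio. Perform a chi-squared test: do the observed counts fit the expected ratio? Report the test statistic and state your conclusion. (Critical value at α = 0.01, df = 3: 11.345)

0.037; consistent

Under the 9:3:3:1 hypothesis (Σ ratio = 16, N = 235):
  spiny-fruited bitter: 235 × 9/16 = 132.1875
  spiny-fruited non-bitter: 235 × 3/16 = 44.0625
  smooth-fruited bitter: 235 × 3/16 = 44.0625
  smooth-fruited non-bitter: 235 × 1/16 = 14.6875
χ² = Σ (O − E)² / E
  spiny-fruited bitter: (131 − 132.1875)² / 132.1875 = 0.0107
  spiny-fruited non-bitter: (44 − 44.0625)² / 44.0625 = 0.0001
  smooth-fruited bitter: (45 − 44.0625)² / 44.0625 = 0.0199
  smooth-fruited non-bitter: (15 − 14.6875)² / 14.6875 = 0.0066
χ² = 0.0107 + 0.0001 + 0.0199 + 0.0066 = 0.0373 ≈ 0.037
Degrees of freedom = 4 − 1 = 3; critical value at α = 0.01 is 11.345.
Since 0.037 < 11.345, we fail to reject the null hypothesis — the data are consistent with the 9:3:3:1 ratio.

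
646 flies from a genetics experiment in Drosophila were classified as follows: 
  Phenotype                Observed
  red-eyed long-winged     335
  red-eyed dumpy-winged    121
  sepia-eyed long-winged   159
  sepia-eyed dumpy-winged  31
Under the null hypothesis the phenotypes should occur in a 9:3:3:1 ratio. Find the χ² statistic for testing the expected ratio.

16.236

The 9:3:3:1 ratio has 16 parts, so with N = 646 the expected counts are:
  red-eyed long-winged: 646 × 9/16 = 363.375
  red-eyed dumpy-winged: 646 × 3/16 = 121.125
  sepia-eyed long-winged: 646 × 3/16 = 121.125
  sepia-eyed dumpy-winged: 646 × 1/16 = 40.375
χ² = Σ (O − E)² / E
  red-eyed long-winged: (335 − 363.375)² / 363.375 = 2.2157
  red-eyed dumpy-winged: (121 − 121.125)² / 121.125 = 0.0001
  sepia-eyed long-winged: (159 − 121.125)² / 121.125 = 11.8433
  sepia-eyed dumpy-winged: (31 − 40.375)² / 40.375 = 2.1769
χ² = 2.2157 + 0.0001 + 11.8433 + 2.1769 = 16.236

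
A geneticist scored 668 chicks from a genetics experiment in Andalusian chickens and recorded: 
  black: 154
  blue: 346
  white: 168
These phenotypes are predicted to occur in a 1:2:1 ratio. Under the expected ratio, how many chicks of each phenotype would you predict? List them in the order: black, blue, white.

167, 334, 167

Total ratio parts = 4. Expected numbers out of 668:
  black: 668 × 1/4 = 167
  blue: 668 × 2/4 = 334
  white: 668 × 1/4 = 167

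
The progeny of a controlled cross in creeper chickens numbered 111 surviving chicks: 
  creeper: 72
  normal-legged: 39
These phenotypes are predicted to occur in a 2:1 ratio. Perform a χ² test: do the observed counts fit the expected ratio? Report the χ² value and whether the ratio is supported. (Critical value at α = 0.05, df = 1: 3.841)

0.162; consistent

Expected counts for N = 111 under a 2:1 ratio (total parts = 3):
  creeper: 111 × 2/3 = 74
  normal-legged: 111 × 1/3 = 37
χ² = Σ (O − E)² / E
  creeper: (72 − 74)² / 74 = 0.0541
  normal-legged: (39 − 37)² / 37 = 0.1081
χ² = 0.0541 + 0.1081 = 0.1622 ≈ 0.162
Degrees of freedom = 2 − 1 = 1; critical value at α = 0.05 is 3.841.
Since 0.162 < 3.841, we fail to reject the null hypothesis — the data are consistent with the 2:1 ratio.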